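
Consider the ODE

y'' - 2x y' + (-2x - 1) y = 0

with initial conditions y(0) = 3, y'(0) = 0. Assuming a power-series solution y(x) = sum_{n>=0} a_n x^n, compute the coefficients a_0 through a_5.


Ansatz: y(x) = sum_{n>=0} a_n x^n, so y'(x) = sum_{n>=1} n a_n x^(n-1) and y''(x) = sum_{n>=2} n(n-1) a_n x^(n-2).
Substitute into P(x) y'' + Q(x) y' + R(x) y = 0 with P(x) = 1, Q(x) = -2x, R(x) = -2x - 1, and match powers of x.
Initial conditions: a_0 = 3, a_1 = 0.
Setting the coefficient of each power of x to zero and solving order by order (substituting the coefficients already found):
  x^0: 2 a_2 - a_0 = 0  ->  2 a_2 = a_0 = 3  ->  a_2 = 3/2
  x^1: 6 a_3 - 3 a_1 - 2 a_0 = 0  ->  6 a_3 = 3 a_1 + 2 a_0 = 6  ->  a_3 = 1
  x^2: 12 a_4 - 5 a_2 - 2 a_1 = 0  ->  12 a_4 = 5 a_2 + 2 a_1 = 15/2  ->  a_4 = 5/8
  x^3: 20 a_5 - 7 a_3 - 2 a_2 = 0  ->  20 a_5 = 7 a_3 + 2 a_2 = 10  ->  a_5 = 1/2
Truncated series: y(x) = 3 + (3/2) x^2 + x^3 + (5/8) x^4 + (1/2) x^5 + O(x^6).

a_0 = 3; a_1 = 0; a_2 = 3/2; a_3 = 1; a_4 = 5/8; a_5 = 1/2


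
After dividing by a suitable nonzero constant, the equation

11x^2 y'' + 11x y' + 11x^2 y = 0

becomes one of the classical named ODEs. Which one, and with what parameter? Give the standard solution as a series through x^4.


All three coefficients share the factor 11; dividing through by 11 gives  x^2 y'' + x y' + x^2 y = 0.
This matches the Bessel equation x^2 y'' + x y' + (x^2 - nu^2) y = 0 with nu^2 = 0, so nu = 0; the solution bounded at x = 0 is J_0(x).
Frobenius at x = 0: indicial roots ±nu; for r = nu the recurrence k(k + 2nu) c_k = -c_{k-2} gives the standard series J_nu(x) = sum_{k>=0} (-1)^k / (k! (k+nu)!) (x/2)^(2k+nu). Evaluate the first 3 terms:
  k = 0: (-1)^0 / (0! * 0! * 2^0) x^0 = 1/(1*1*1) x^0 = (1) x^0
  k = 1: (-1)^1 / (1! * 1! * 2^2) x^2 = -1/(1*1*4) x^2 = (-1/4) x^2
  k = 2: (-1)^2 / (2! * 2! * 2^4) x^4 = 1/(2*2*16) x^4 = (1/64) x^4
Hence J_0(x) = x^4/64 - x^2/4 + 1 + ....

J_0(x); series = x^4/64 - x^2/4 + 1


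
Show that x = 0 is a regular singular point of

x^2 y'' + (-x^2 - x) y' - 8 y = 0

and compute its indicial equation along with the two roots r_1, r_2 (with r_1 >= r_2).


Divide by x^2 to reach normal form y'' + P_1(x) y' + P_2(x) y = 0 with P_1(x) = -1 - 1/x and P_2(x) = -8/x^2.
x = 0 is a singular point because the y'-coefficient -1 - 1/x has a pole at x = 0 and the y-coefficient -8/x^2 has a pole at x = 0.
It is a regular singular point because x P_1(x) = p(x) = -x - 1 and x^2 P_2(x) = q(x) = -8 are polynomials, hence analytic at x = 0.
p(0) = -1,  q(0) = -8.
Indicial equation: r(r-1) + p(0) r + q(0) = 0, i.e. r^2 + (p(0) - 1) r + q(0) = 0, i.e. r^2 - 2 r - 8 = 0.
Discriminant: (-2)^2 - 4(-8) = 36, so r = (2 ± 6)/2.
Solving: r_1 = 4, r_2 = -2.

indicial: r^2 - 2 r - 8 = 0; roots r_1 = 4, r_2 = -2


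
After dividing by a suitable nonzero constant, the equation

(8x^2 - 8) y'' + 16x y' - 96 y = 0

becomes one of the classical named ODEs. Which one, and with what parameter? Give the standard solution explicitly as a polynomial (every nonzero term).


All three coefficients share the factor -8; dividing through by -8 gives  (1 - x^2) y'' - 2x y' + 12 y = 0.
This matches the Legendre equation (1 - x^2) y'' - 2x y' + n(n+1) y = 0 (note the -2x y' term) with n(n+1) = 12, so n = 3; the polynomial solution is P_3(x).
With y = sum_k a_k x^k, matching x^k gives (k+2)(k+1) a_{k+2} = [k(k+1) - n(n+1)] a_k = (k - 3)(k + 4) a_k. The right side vanishes at k = 3, so the series with the parity of 3 terminates at degree 3.
Standard normalization (P_n(1) = 1): leading coefficient (2n)!/(2^n (n!)^2) = 720/(8*36) = 5/2, so a_3 = 5/2. Work downward with a_k = (k+1)(k+2) a_{k+2} / ((k - 3)(k + 4)):
  a_1 = (2)(3)(5/2) / ((1 - 3)(1 + 4)) = 15/(-10) = -3/2
Hence P_3(x) = 5 x^3/2 - 3 x/2.

P_3(x); series = 5 x^3/2 - 3 x/2


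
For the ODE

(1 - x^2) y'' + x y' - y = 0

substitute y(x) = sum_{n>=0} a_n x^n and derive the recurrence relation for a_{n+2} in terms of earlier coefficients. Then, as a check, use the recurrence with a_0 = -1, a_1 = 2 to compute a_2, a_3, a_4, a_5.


Substitute y = sum_n a_n x^n.
(1 - 1 x^2) y'' contributes (n+2)(n+1) a_{n+2} - n(n-1) a_n at x^n.
x y'(x) contributes n a_n at x^n.
-y(x) contributes -1 a_n at x^n.
Matching x^n: (n+2)(n+1) a_{n+2} + (-n(n-1) + n - 1) a_n = 0.
Thus a_{n+2} = (n(n-1) - n + 1) / ((n+1)(n+2)) * a_n.

Check with a_0 = -1, a_1 = 2 (apply the recurrence for n = 0, 1, 2, 3): a_0 = -1, a_1 = 2, a_2 = -1/2, a_3 = 0, a_4 = -1/24, a_5 = 0.

a_(n+2) = (n(n-1) - n + 1) / ((n+1)(n+2)) * a_n; check: a_0 = -1, a_1 = 2, a_2 = -1/2, a_3 = 0, a_4 = -1/24, a_5 = 0


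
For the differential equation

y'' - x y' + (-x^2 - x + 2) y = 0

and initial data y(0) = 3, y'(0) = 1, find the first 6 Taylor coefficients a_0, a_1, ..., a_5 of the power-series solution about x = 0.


Ansatz: y(x) = sum_{n>=0} a_n x^n, so y'(x) = sum_{n>=1} n a_n x^(n-1) and y''(x) = sum_{n>=2} n(n-1) a_n x^(n-2).
Substitute into P(x) y'' + Q(x) y' + R(x) y = 0 with P(x) = 1, Q(x) = -x, R(x) = -x^2 - x + 2, and match powers of x.
Initial conditions: a_0 = 3, a_1 = 1.
Setting the coefficient of each power of x to zero and solving order by order (substituting the coefficients already found):
  x^0: 2 a_2 + 2 a_0 = 0  ->  2 a_2 = -2 a_0 = -6  ->  a_2 = -3
  x^1: 6 a_3 + a_1 - a_0 = 0  ->  6 a_3 = -a_1 + a_0 = 2  ->  a_3 = 1/3
  x^2: 12 a_4 - a_1 - a_0 = 0  ->  12 a_4 = a_1 + a_0 = 4  ->  a_4 = 1/3
  x^3: 20 a_5 - a_3 - a_2 - a_1 = 0  ->  20 a_5 = a_3 + a_2 + a_1 = -5/3  ->  a_5 = -1/12
Truncated series: y(x) = 3 + x - 3 x^2 + (1/3) x^3 + (1/3) x^4 - (1/12) x^5 + O(x^6).

a_0 = 3; a_1 = 1; a_2 = -3; a_3 = 1/3; a_4 = 1/3; a_5 = -1/12


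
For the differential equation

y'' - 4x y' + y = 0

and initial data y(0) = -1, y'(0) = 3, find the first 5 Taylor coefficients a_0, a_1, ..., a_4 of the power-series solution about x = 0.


Ansatz: y(x) = sum_{n>=0} a_n x^n, so y'(x) = sum_{n>=1} n a_n x^(n-1) and y''(x) = sum_{n>=2} n(n-1) a_n x^(n-2).
Substitute into P(x) y'' + Q(x) y' + R(x) y = 0 with P(x) = 1, Q(x) = -4x, R(x) = 1, and match powers of x.
Initial conditions: a_0 = -1, a_1 = 3.
Setting the coefficient of each power of x to zero and solving order by order (substituting the coefficients already found):
  x^0: 2 a_2 + a_0 = 0  ->  2 a_2 = -a_0 = 1  ->  a_2 = 1/2
  x^1: 6 a_3 - 3 a_1 = 0  ->  6 a_3 = 3 a_1 = 9  ->  a_3 = 3/2
  x^2: 12 a_4 - 7 a_2 = 0  ->  12 a_4 = 7 a_2 = 7/2  ->  a_4 = 7/24
Truncated series: y(x) = -1 + 3 x + (1/2) x^2 + (3/2) x^3 + (7/24) x^4 + O(x^5).

a_0 = -1; a_1 = 3; a_2 = 1/2; a_3 = 3/2; a_4 = 7/24


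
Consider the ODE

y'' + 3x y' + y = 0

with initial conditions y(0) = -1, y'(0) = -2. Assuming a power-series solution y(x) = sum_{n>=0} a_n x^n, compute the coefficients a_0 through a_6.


Ansatz: y(x) = sum_{n>=0} a_n x^n, so y'(x) = sum_{n>=1} n a_n x^(n-1) and y''(x) = sum_{n>=2} n(n-1) a_n x^(n-2).
Substitute into P(x) y'' + Q(x) y' + R(x) y = 0 with P(x) = 1, Q(x) = 3x, R(x) = 1, and match powers of x.
Initial conditions: a_0 = -1, a_1 = -2.
Setting the coefficient of each power of x to zero and solving order by order (substituting the coefficients already found):
  x^0: 2 a_2 + a_0 = 0  ->  2 a_2 = -a_0 = 1  ->  a_2 = 1/2
  x^1: 6 a_3 + 4 a_1 = 0  ->  6 a_3 = -4 a_1 = 8  ->  a_3 = 4/3
  x^2: 12 a_4 + 7 a_2 = 0  ->  12 a_4 = -7 a_2 = -7/2  ->  a_4 = -7/24
  x^3: 20 a_5 + 10 a_3 = 0  ->  20 a_5 = -10 a_3 = -40/3  ->  a_5 = -2/3
  x^4: 30 a_6 + 13 a_4 = 0  ->  30 a_6 = -13 a_4 = 91/24  ->  a_6 = 91/720
Truncated series: y(x) = -1 - 2 x + (1/2) x^2 + (4/3) x^3 - (7/24) x^4 - (2/3) x^5 + (91/720) x^6 + O(x^7).

a_0 = -1; a_1 = -2; a_2 = 1/2; a_3 = 4/3; a_4 = -7/24; a_5 = -2/3; a_6 = 91/720


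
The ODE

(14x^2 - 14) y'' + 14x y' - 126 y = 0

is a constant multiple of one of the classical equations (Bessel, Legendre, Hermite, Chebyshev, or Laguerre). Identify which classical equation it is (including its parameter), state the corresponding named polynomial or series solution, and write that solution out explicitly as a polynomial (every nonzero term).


All three coefficients share the factor -14; dividing through by -14 gives  (1 - x^2) y'' - x y' + 9 y = 0.
This matches the Chebyshev equation (1 - x^2) y'' - x y' + n^2 y = 0 (note the -x y' term, not -2x y') with n^2 = 9, so n = 3; the polynomial solution is T_3(x).
With y = sum_k a_k x^k, matching x^k gives (k+2)(k+1) a_{k+2} = (k^2 - n^2) a_k = (k - 3)(k + 3) a_k. The right side vanishes at k = 3, so the series with the parity of 3 terminates at degree 3.
Standard normalization: leading coefficient of T_n is 2^(n-1), so a_3 = 2^2 = 4. Work downward with a_k = (k+1)(k+2) a_{k+2} / ((k - 3)(k + 3)):
  a_1 = (2)(3)(4) / ((1 - 3)(1 + 3)) = 24/(-8) = -3
Hence T_3(x) = 4 x^3 - 3 x.

T_3(x); series = 4 x^3 - 3 x


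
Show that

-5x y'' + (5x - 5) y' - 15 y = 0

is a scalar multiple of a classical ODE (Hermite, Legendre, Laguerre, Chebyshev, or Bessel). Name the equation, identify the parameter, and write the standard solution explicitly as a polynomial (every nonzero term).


All three coefficients share the factor -5; dividing through by -5 gives  x y'' + (1 - x) y' + 3 y = 0.
This matches the Laguerre equation x y'' + (1 - x) y' + n y = 0 with n = 3; the polynomial solution is L_3(x).
With y = sum_k a_k x^k, matching x^k gives (k+1)k a_{k+1} + (k+1) a_{k+1} - k a_k + n a_k = 0, i.e. (k+1)^2 a_{k+1} = (k - n) a_k = (k - 3) a_k. The right side vanishes at k = 3, so the series terminates at degree 3.
Standard normalization L_n(0) = 1 gives a_0 = 1. Work upward with a_{k+1} = (k - 3) a_k / (k+1)^2:
  a_1 = (0 - 3)(1) / 1^2 = -3/1 = -3
  a_2 = (1 - 3)(-3) / 2^2 = 6/4 = 3/2
  a_3 = (2 - 3)(3/2) / 3^2 = (-3/2)/9 = -1/6
Hence L_3(x) = -x^3/6 + 3 x^2/2 - 3 x + 1.

L_3(x); series = -x^3/6 + 3 x^2/2 - 3 x + 1


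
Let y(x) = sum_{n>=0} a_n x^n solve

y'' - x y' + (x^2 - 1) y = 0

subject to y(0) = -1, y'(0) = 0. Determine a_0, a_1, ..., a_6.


Ansatz: y(x) = sum_{n>=0} a_n x^n, so y'(x) = sum_{n>=1} n a_n x^(n-1) and y''(x) = sum_{n>=2} n(n-1) a_n x^(n-2).
Substitute into P(x) y'' + Q(x) y' + R(x) y = 0 with P(x) = 1, Q(x) = -x, R(x) = x^2 - 1, and match powers of x.
Initial conditions: a_0 = -1, a_1 = 0.
Setting the coefficient of each power of x to zero and solving order by order (substituting the coefficients already found):
  x^0: 2 a_2 - a_0 = 0  ->  2 a_2 = a_0 = -1  ->  a_2 = -1/2
  x^1: 6 a_3 - 2 a_1 = 0  ->  6 a_3 = 2 a_1 = 0  ->  a_3 = 0
  x^2: 12 a_4 - 3 a_2 + a_0 = 0  ->  12 a_4 = 3 a_2 - a_0 = -1/2  ->  a_4 = -1/24
  x^3: 20 a_5 - 4 a_3 + a_1 = 0  ->  20 a_5 = 4 a_3 - a_1 = 0  ->  a_5 = 0
  x^4: 30 a_6 - 5 a_4 + a_2 = 0  ->  30 a_6 = 5 a_4 - a_2 = 7/24  ->  a_6 = 7/720
Truncated series: y(x) = -1 - (1/2) x^2 - (1/24) x^4 + (7/720) x^6 + O(x^7).

a_0 = -1; a_1 = 0; a_2 = -1/2; a_3 = 0; a_4 = -1/24; a_5 = 0; a_6 = 7/720


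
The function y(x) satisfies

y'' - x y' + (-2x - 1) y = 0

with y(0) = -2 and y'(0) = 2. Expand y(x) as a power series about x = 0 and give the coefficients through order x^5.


Ansatz: y(x) = sum_{n>=0} a_n x^n, so y'(x) = sum_{n>=1} n a_n x^(n-1) and y''(x) = sum_{n>=2} n(n-1) a_n x^(n-2).
Substitute into P(x) y'' + Q(x) y' + R(x) y = 0 with P(x) = 1, Q(x) = -x, R(x) = -2x - 1, and match powers of x.
Initial conditions: a_0 = -2, a_1 = 2.
Setting the coefficient of each power of x to zero and solving order by order (substituting the coefficients already found):
  x^0: 2 a_2 - a_0 = 0  ->  2 a_2 = a_0 = -2  ->  a_2 = -1
  x^1: 6 a_3 - 2 a_1 - 2 a_0 = 0  ->  6 a_3 = 2 a_1 + 2 a_0 = 0  ->  a_3 = 0
  x^2: 12 a_4 - 3 a_2 - 2 a_1 = 0  ->  12 a_4 = 3 a_2 + 2 a_1 = 1  ->  a_4 = 1/12
  x^3: 20 a_5 - 4 a_3 - 2 a_2 = 0  ->  20 a_5 = 4 a_3 + 2 a_2 = -2  ->  a_5 = -1/10
Truncated series: y(x) = -2 + 2 x - x^2 + (1/12) x^4 - (1/10) x^5 + O(x^6).

a_0 = -2; a_1 = 2; a_2 = -1; a_3 = 0; a_4 = 1/12; a_5 = -1/10


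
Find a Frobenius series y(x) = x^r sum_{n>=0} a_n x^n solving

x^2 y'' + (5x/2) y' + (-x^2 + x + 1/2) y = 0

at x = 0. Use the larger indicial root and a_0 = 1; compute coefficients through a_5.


Write in Frobenius form y'' + (p(x)/x) y' + (q(x)/x^2) y = 0:
  p(x) = 5/2,  q(x) = -x^2 + x + 1/2.
Indicial equation: r(r-1) + (5/2) r + (1/2) = 0 -> roots r_1 = -1/2, r_2 = -1.
Take r = r_1 = -1/2. Let y(x) = x^r sum_{n>=0} a_n x^n with a_0 = 1.
Substitute y = x^r sum a_n x^n and match x^{r+n}. The recurrence is
  D(n) a_n + 1 a_{n-1} - 1 a_{n-2} = 0,  where D(n) = (r+n)(r+n-1) + (5/2)(r+n) + (1/2).
  a_n = [-1 a_{n-1} + 1 a_{n-2}] / D(n).
Since the indicial polynomial factors as (r - r_1)(r - r_2), D(n) = (r_1 + n - r_1)(r_1 + n - r_2) = n(n + 1/2).
Evaluating step by step (a_0 = 1):
  n = 1: D(1) = 1(1 + 1/2) = 3/2; numerator = -1(1) = -1; a_1 = (-1)/(3/2) = -2/3
  n = 2: D(2) = 2(2 + 1/2) = 5; numerator = -1(-2/3) + 1(1) = 5/3; a_2 = (5/3)/(5) = 1/3
  n = 3: D(3) = 3(3 + 1/2) = 21/2; numerator = -1(1/3) + 1(-2/3) = -1; a_3 = (-1)/(21/2) = -2/21
  n = 4: D(4) = 4(4 + 1/2) = 18; numerator = -1(-2/21) + 1(1/3) = 3/7; a_4 = (3/7)/(18) = 1/42
  n = 5: D(5) = 5(5 + 1/2) = 55/2; numerator = -1(1/42) + 1(-2/21) = -5/42; a_5 = (-5/42)/(55/2) = -1/231

r = -1/2; a_0 = 1; a_1 = -2/3; a_2 = 1/3; a_3 = -2/21; a_4 = 1/42; a_5 = -1/231


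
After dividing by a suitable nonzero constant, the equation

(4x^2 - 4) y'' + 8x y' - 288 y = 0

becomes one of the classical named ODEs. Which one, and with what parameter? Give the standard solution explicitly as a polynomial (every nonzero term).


All three coefficients share the factor -4; dividing through by -4 gives  (1 - x^2) y'' - 2x y' + 72 y = 0.
This matches the Legendre equation (1 - x^2) y'' - 2x y' + n(n+1) y = 0 (note the -2x y' term) with n(n+1) = 72, so n = 8; the polynomial solution is P_8(x).
With y = sum_k a_k x^k, matching x^k gives (k+2)(k+1) a_{k+2} = [k(k+1) - n(n+1)] a_k = (k - 8)(k + 9) a_k. The right side vanishes at k = 8, so the series with the parity of 8 terminates at degree 8.
Standard normalization (P_n(1) = 1): leading coefficient (2n)!/(2^n (n!)^2) = 20922789888000/(256*1625702400) = 6435/128, so a_8 = 6435/128. Work downward with a_k = (k+1)(k+2) a_{k+2} / ((k - 8)(k + 9)):
  a_6 = (7)(8)(6435/128) / ((6 - 8)(6 + 9)) = (45045/16)/(-30) = -3003/32
  a_4 = (5)(6)(-3003/32) / ((4 - 8)(4 + 9)) = (-45045/16)/(-52) = 3465/64
  a_2 = (3)(4)(3465/64) / ((2 - 8)(2 + 9)) = (10395/16)/(-66) = -315/32
  a_0 = (1)(2)(-315/32) / ((0 - 8)(0 + 9)) = (-315/16)/(-72) = 35/128
Hence P_8(x) = 6435 x^8/128 - 3003 x^6/32 + 3465 x^4/64 - 315 x^2/32 + 35/128.

P_8(x); series = 6435 x^8/128 - 3003 x^6/32 + 3465 x^4/64 - 315 x^2/32 + 35/128


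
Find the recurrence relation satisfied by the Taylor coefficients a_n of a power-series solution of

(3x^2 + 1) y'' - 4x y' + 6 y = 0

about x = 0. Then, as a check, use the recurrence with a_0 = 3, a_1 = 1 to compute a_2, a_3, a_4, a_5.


Substitute y = sum_n a_n x^n.
(1 + 3 x^2) y'' contributes (n+2)(n+1) a_{n+2} + 3 n(n-1) a_n at x^n.
-4 x y'(x) contributes -4 n a_n at x^n.
6 y(x) contributes 6 a_n at x^n.
Matching x^n: (n+2)(n+1) a_{n+2} + (3 n(n-1) - 4 n + 6) a_n = 0.
Thus a_{n+2} = (-3 n(n-1) + 4 n - 6) / ((n+1)(n+2)) * a_n.

Check with a_0 = 3, a_1 = 1 (apply the recurrence for n = 0, 1, 2, 3): a_0 = 3, a_1 = 1, a_2 = -9, a_3 = -1/3, a_4 = 3, a_5 = 1/5.

a_(n+2) = (-3 n(n-1) + 4 n - 6) / ((n+1)(n+2)) * a_n; check: a_0 = 3, a_1 = 1, a_2 = -9, a_3 = -1/3, a_4 = 3, a_5 = 1/5


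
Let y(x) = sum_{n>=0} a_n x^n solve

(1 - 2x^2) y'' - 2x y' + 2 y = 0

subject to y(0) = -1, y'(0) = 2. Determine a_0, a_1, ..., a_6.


Ansatz: y(x) = sum_{n>=0} a_n x^n, so y'(x) = sum_{n>=1} n a_n x^(n-1) and y''(x) = sum_{n>=2} n(n-1) a_n x^(n-2).
Substitute into P(x) y'' + Q(x) y' + R(x) y = 0 with P(x) = 1 - 2x^2, Q(x) = -2x, R(x) = 2, and match powers of x.
Initial conditions: a_0 = -1, a_1 = 2.
Setting the coefficient of each power of x to zero and solving order by order (substituting the coefficients already found):
  x^0: 2 a_2 + 2 a_0 = 0  ->  2 a_2 = -2 a_0 = 2  ->  a_2 = 1
  x^1: 6 a_3 = 0  ->  a_3 = 0
  x^2: 12 a_4 - 6 a_2 = 0  ->  12 a_4 = 6 a_2 = 6  ->  a_4 = 1/2
  x^3: 20 a_5 - 16 a_3 = 0  ->  20 a_5 = 16 a_3 = 0  ->  a_5 = 0
  x^4: 30 a_6 - 30 a_4 = 0  ->  30 a_6 = 30 a_4 = 15  ->  a_6 = 1/2
Truncated series: y(x) = -1 + 2 x + x^2 + (1/2) x^4 + (1/2) x^6 + O(x^7).

a_0 = -1; a_1 = 2; a_2 = 1; a_3 = 0; a_4 = 1/2; a_5 = 0; a_6 = 1/2


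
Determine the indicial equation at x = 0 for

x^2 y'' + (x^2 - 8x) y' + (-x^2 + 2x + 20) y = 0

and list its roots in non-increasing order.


Divide by x^2 to reach normal form y'' + P_1(x) y' + P_2(x) y = 0 with P_1(x) = 1 - 8/x and P_2(x) = -1 + 2/x + 20/x^2.
x = 0 is a singular point because the y'-coefficient 1 - 8/x has a pole at x = 0 and the y-coefficient -1 + 2/x + 20/x^2 has a pole at x = 0.
It is a regular singular point because x P_1(x) = p(x) = x - 8 and x^2 P_2(x) = q(x) = -x^2 + 2x + 20 are polynomials, hence analytic at x = 0.
p(0) = -8,  q(0) = 20.
Indicial equation: r(r-1) + p(0) r + q(0) = 0, i.e. r^2 + (p(0) - 1) r + q(0) = 0, i.e. r^2 - 9 r + 20 = 0.
Discriminant: (-9)^2 - 4(20) = 1, so r = (9 ± 1)/2.
Solving: r_1 = 5, r_2 = 4.

indicial: r^2 - 9 r + 20 = 0; roots r_1 = 5, r_2 = 4


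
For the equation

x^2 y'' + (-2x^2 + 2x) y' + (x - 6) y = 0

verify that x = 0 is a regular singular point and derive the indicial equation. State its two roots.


Divide by x^2 to reach normal form y'' + P_1(x) y' + P_2(x) y = 0 with P_1(x) = -2 + 2/x and P_2(x) = 1/x - 6/x^2.
x = 0 is a singular point because the y'-coefficient -2 + 2/x has a pole at x = 0 and the y-coefficient 1/x - 6/x^2 has a pole at x = 0.
It is a regular singular point because x P_1(x) = p(x) = 2 - 2x and x^2 P_2(x) = q(x) = x - 6 are polynomials, hence analytic at x = 0.
p(0) = 2,  q(0) = -6.
Indicial equation: r(r-1) + p(0) r + q(0) = 0, i.e. r^2 + (p(0) - 1) r + q(0) = 0, i.e. r^2 + 1 r - 6 = 0.
Discriminant: (1)^2 - 4(-6) = 25, so r = (-1 ± 5)/2.
Solving: r_1 = 2, r_2 = -3.

indicial: r^2 + 1 r - 6 = 0; roots r_1 = 2, r_2 = -3


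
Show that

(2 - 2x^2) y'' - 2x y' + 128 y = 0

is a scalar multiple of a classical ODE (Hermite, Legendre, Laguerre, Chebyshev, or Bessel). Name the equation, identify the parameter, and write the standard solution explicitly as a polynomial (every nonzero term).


All three coefficients share the factor 2; dividing through by 2 gives  (1 - x^2) y'' - x y' + 64 y = 0.
This matches the Chebyshev equation (1 - x^2) y'' - x y' + n^2 y = 0 (note the -x y' term, not -2x y') with n^2 = 64, so n = 8; the polynomial solution is T_8(x).
With y = sum_k a_k x^k, matching x^k gives (k+2)(k+1) a_{k+2} = (k^2 - n^2) a_k = (k - 8)(k + 8) a_k. The right side vanishes at k = 8, so the series with the parity of 8 terminates at degree 8.
Standard normalization: leading coefficient of T_n is 2^(n-1), so a_8 = 2^7 = 128. Work downward with a_k = (k+1)(k+2) a_{k+2} / ((k - 8)(k + 8)):
  a_6 = (7)(8)(128) / ((6 - 8)(6 + 8)) = 7168/(-28) = -256
  a_4 = (5)(6)(-256) / ((4 - 8)(4 + 8)) = -7680/(-48) = 160
  a_2 = (3)(4)(160) / ((2 - 8)(2 + 8)) = 1920/(-60) = -32
  a_0 = (1)(2)(-32) / ((0 - 8)(0 + 8)) = -64/(-64) = 1
Hence T_8(x) = 128 x^8 - 256 x^6 + 160 x^4 - 32 x^2 + 1.

T_8(x); series = 128 x^8 - 256 x^6 + 160 x^4 - 32 x^2 + 1


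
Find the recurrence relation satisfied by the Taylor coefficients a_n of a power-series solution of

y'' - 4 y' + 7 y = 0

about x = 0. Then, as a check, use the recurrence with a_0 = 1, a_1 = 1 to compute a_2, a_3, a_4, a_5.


Substitute y = sum_n a_n x^n.
y''(x) has coefficient (n+2)(n+1) a_{n+2} at x^n;
-4 y'(x) has coefficient -4 (n+1) a_{n+1} at x^n;
7 y(x) has coefficient 7 a_n at x^n.
Matching x^n: (n+2)(n+1) a_{n+2} - 4 (n+1) a_{n+1} + 7 a_n = 0.
Thus a_{n+2} = [4 (n+1) a_{n+1} - 7 a_n] / ((n+1)(n+2)).

Check with a_0 = 1, a_1 = 1 (apply the recurrence for n = 0, 1, 2, 3): a_0 = 1, a_1 = 1, a_2 = -3/2, a_3 = -19/6, a_4 = -55/24, a_5 = -29/40.

a_(n+2) = [4 (n+1) a_(n+1) - 7 a_n] / ((n+1)(n+2)); check: a_0 = 1, a_1 = 1, a_2 = -3/2, a_3 = -19/6, a_4 = -55/24, a_5 = -29/40


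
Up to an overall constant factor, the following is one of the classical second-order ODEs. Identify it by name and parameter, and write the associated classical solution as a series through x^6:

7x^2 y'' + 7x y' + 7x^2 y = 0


All three coefficients share the factor 7; dividing through by 7 gives  x^2 y'' + x y' + x^2 y = 0.
This matches the Bessel equation x^2 y'' + x y' + (x^2 - nu^2) y = 0 with nu^2 = 0, so nu = 0; the solution bounded at x = 0 is J_0(x).
Frobenius at x = 0: indicial roots ±nu; for r = nu the recurrence k(k + 2nu) c_k = -c_{k-2} gives the standard series J_nu(x) = sum_{k>=0} (-1)^k / (k! (k+nu)!) (x/2)^(2k+nu). Evaluate the first 4 terms:
  k = 0: (-1)^0 / (0! * 0! * 2^0) x^0 = 1/(1*1*1) x^0 = (1) x^0
  k = 1: (-1)^1 / (1! * 1! * 2^2) x^2 = -1/(1*1*4) x^2 = (-1/4) x^2
  k = 2: (-1)^2 / (2! * 2! * 2^4) x^4 = 1/(2*2*16) x^4 = (1/64) x^4
  k = 3: (-1)^3 / (3! * 3! * 2^6) x^6 = -1/(6*6*64) x^6 = (-1/2304) x^6
Hence J_0(x) = -x^6/2304 + x^4/64 - x^2/4 + 1 + ....

J_0(x); series = -x^6/2304 + x^4/64 - x^2/4 + 1


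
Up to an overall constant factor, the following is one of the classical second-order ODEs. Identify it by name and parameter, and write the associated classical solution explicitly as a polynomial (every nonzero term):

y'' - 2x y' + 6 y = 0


The equation is already in a standard form:  y'' - 2x y' + 6 y = 0.
This matches the Hermite equation y'' - 2x y' + 2n y = 0 with 2n = 6, so n = 3; the polynomial solution is H_3(x).
With y = sum_k a_k x^k, matching x^k gives (k+2)(k+1) a_{k+2} = 2(k - n) a_k = 2(k - 3) a_k. The right side vanishes at k = 3, so the series with the parity of 3 terminates at degree 3.
Standard normalization: leading coefficient of H_n is 2^n, so a_3 = 2^3 = 8. Work downward with a_k = (k+1)(k+2) a_{k+2} / (2(k - n)):
  a_1 = (2)(3)(8) / (2(1 - 3)) = 48/(-4) = -12
Hence H_3(x) = 8 x^3 - 12 x.

H_3(x); series = 8 x^3 - 12 x


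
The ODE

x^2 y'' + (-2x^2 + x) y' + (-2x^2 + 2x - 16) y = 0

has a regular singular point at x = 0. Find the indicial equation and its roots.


Divide by x^2 to reach normal form y'' + P_1(x) y' + P_2(x) y = 0 with P_1(x) = -2 + 1/x and P_2(x) = -2 + 2/x - 16/x^2.
x = 0 is a singular point because the y'-coefficient -2 + 1/x has a pole at x = 0 and the y-coefficient -2 + 2/x - 16/x^2 has a pole at x = 0.
It is a regular singular point because x P_1(x) = p(x) = 1 - 2x and x^2 P_2(x) = q(x) = -2x^2 + 2x - 16 are polynomials, hence analytic at x = 0.
p(0) = 1,  q(0) = -16.
Indicial equation: r(r-1) + p(0) r + q(0) = 0, i.e. r^2 + (p(0) - 1) r + q(0) = 0, i.e. r^2 - 16 = 0.
Discriminant: (0)^2 - 4(-16) = 64, so r = (0 ± 8)/2.
Solving: r_1 = 4, r_2 = -4.

indicial: r^2 - 16 = 0; roots r_1 = 4, r_2 = -4


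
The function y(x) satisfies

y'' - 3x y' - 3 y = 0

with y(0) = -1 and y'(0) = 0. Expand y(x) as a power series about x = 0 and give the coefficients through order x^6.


Ansatz: y(x) = sum_{n>=0} a_n x^n, so y'(x) = sum_{n>=1} n a_n x^(n-1) and y''(x) = sum_{n>=2} n(n-1) a_n x^(n-2).
Substitute into P(x) y'' + Q(x) y' + R(x) y = 0 with P(x) = 1, Q(x) = -3x, R(x) = -3, and match powers of x.
Initial conditions: a_0 = -1, a_1 = 0.
Setting the coefficient of each power of x to zero and solving order by order (substituting the coefficients already found):
  x^0: 2 a_2 - 3 a_0 = 0  ->  2 a_2 = 3 a_0 = -3  ->  a_2 = -3/2
  x^1: 6 a_3 - 6 a_1 = 0  ->  6 a_3 = 6 a_1 = 0  ->  a_3 = 0
  x^2: 12 a_4 - 9 a_2 = 0  ->  12 a_4 = 9 a_2 = -27/2  ->  a_4 = -9/8
  x^3: 20 a_5 - 12 a_3 = 0  ->  20 a_5 = 12 a_3 = 0  ->  a_5 = 0
  x^4: 30 a_6 - 15 a_4 = 0  ->  30 a_6 = 15 a_4 = -135/8  ->  a_6 = -9/16
Truncated series: y(x) = -1 - (3/2) x^2 - (9/8) x^4 - (9/16) x^6 + O(x^7).

a_0 = -1; a_1 = 0; a_2 = -3/2; a_3 = 0; a_4 = -9/8; a_5 = 0; a_6 = -9/16


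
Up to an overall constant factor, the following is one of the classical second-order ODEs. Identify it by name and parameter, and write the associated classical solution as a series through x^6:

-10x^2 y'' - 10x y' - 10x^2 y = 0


All three coefficients share the factor -10; dividing through by -10 gives  x^2 y'' + x y' + x^2 y = 0.
This matches the Bessel equation x^2 y'' + x y' + (x^2 - nu^2) y = 0 with nu^2 = 0, so nu = 0; the solution bounded at x = 0 is J_0(x).
Frobenius at x = 0: indicial roots ±nu; for r = nu the recurrence k(k + 2nu) c_k = -c_{k-2} gives the standard series J_nu(x) = sum_{k>=0} (-1)^k / (k! (k+nu)!) (x/2)^(2k+nu). Evaluate the first 4 terms:
  k = 0: (-1)^0 / (0! * 0! * 2^0) x^0 = 1/(1*1*1) x^0 = (1) x^0
  k = 1: (-1)^1 / (1! * 1! * 2^2) x^2 = -1/(1*1*4) x^2 = (-1/4) x^2
  k = 2: (-1)^2 / (2! * 2! * 2^4) x^4 = 1/(2*2*16) x^4 = (1/64) x^4
  k = 3: (-1)^3 / (3! * 3! * 2^6) x^6 = -1/(6*6*64) x^6 = (-1/2304) x^6
Hence J_0(x) = -x^6/2304 + x^4/64 - x^2/4 + 1 + ....

J_0(x); series = -x^6/2304 + x^4/64 - x^2/4 + 1


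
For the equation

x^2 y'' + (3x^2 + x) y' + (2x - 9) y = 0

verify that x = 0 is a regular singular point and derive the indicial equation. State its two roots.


Divide by x^2 to reach normal form y'' + P_1(x) y' + P_2(x) y = 0 with P_1(x) = 3 + 1/x and P_2(x) = 2/x - 9/x^2.
x = 0 is a singular point because the y'-coefficient 3 + 1/x has a pole at x = 0 and the y-coefficient 2/x - 9/x^2 has a pole at x = 0.
It is a regular singular point because x P_1(x) = p(x) = 3x + 1 and x^2 P_2(x) = q(x) = 2x - 9 are polynomials, hence analytic at x = 0.
p(0) = 1,  q(0) = -9.
Indicial equation: r(r-1) + p(0) r + q(0) = 0, i.e. r^2 + (p(0) - 1) r + q(0) = 0, i.e. r^2 - 9 = 0.
Discriminant: (0)^2 - 4(-9) = 36, so r = (0 ± 6)/2.
Solving: r_1 = 3, r_2 = -3.

indicial: r^2 - 9 = 0; roots r_1 = 3, r_2 = -3


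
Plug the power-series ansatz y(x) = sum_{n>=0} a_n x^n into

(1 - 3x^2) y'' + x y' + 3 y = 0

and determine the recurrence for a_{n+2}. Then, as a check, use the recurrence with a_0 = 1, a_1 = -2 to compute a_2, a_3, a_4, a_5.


Substitute y = sum_n a_n x^n.
(1 - 3 x^2) y'' contributes (n+2)(n+1) a_{n+2} - 3 n(n-1) a_n at x^n.
x y'(x) contributes n a_n at x^n.
3 y(x) contributes 3 a_n at x^n.
Matching x^n: (n+2)(n+1) a_{n+2} + (-3 n(n-1) + n + 3) a_n = 0.
Thus a_{n+2} = (3 n(n-1) - n - 3) / ((n+1)(n+2)) * a_n.

Check with a_0 = 1, a_1 = -2 (apply the recurrence for n = 0, 1, 2, 3): a_0 = 1, a_1 = -2, a_2 = -3/2, a_3 = 4/3, a_4 = -1/8, a_5 = 4/5.

a_(n+2) = (3 n(n-1) - n - 3) / ((n+1)(n+2)) * a_n; check: a_0 = 1, a_1 = -2, a_2 = -3/2, a_3 = 4/3, a_4 = -1/8, a_5 = 4/5


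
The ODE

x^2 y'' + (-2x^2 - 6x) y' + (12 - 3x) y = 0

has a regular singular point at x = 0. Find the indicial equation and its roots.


Divide by x^2 to reach normal form y'' + P_1(x) y' + P_2(x) y = 0 with P_1(x) = -2 - 6/x and P_2(x) = -3/x + 12/x^2.
x = 0 is a singular point because the y'-coefficient -2 - 6/x has a pole at x = 0 and the y-coefficient -3/x + 12/x^2 has a pole at x = 0.
It is a regular singular point because x P_1(x) = p(x) = -2x - 6 and x^2 P_2(x) = q(x) = 12 - 3x are polynomials, hence analytic at x = 0.
p(0) = -6,  q(0) = 12.
Indicial equation: r(r-1) + p(0) r + q(0) = 0, i.e. r^2 + (p(0) - 1) r + q(0) = 0, i.e. r^2 - 7 r + 12 = 0.
Discriminant: (-7)^2 - 4(12) = 1, so r = (7 ± 1)/2.
Solving: r_1 = 4, r_2 = 3.

indicial: r^2 - 7 r + 12 = 0; roots r_1 = 4, r_2 = 3


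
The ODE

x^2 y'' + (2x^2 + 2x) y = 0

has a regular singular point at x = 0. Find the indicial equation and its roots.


Divide by x^2 to reach normal form y'' + P_1(x) y' + P_2(x) y = 0 with P_1(x) = 0 and P_2(x) = 2 + 2/x.
x = 0 is a singular point because the y-coefficient 2 + 2/x has a pole at x = 0.
It is a regular singular point because x P_1(x) = p(x) = 0 and x^2 P_2(x) = q(x) = 2x^2 + 2x are polynomials, hence analytic at x = 0.
p(0) = 0,  q(0) = 0.
Indicial equation: r(r-1) + p(0) r + q(0) = 0, i.e. r^2 + (p(0) - 1) r + q(0) = 0, i.e. r^2 - 1 r = 0.
Discriminant: (-1)^2 - 4(0) = 1, so r = (1 ± 1)/2.
Solving: r_1 = 1, r_2 = 0.

indicial: r^2 - 1 r = 0; roots r_1 = 1, r_2 = 0


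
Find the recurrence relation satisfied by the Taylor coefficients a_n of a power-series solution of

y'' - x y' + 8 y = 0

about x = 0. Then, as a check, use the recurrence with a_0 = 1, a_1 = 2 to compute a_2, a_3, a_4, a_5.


Substitute y = sum_n a_n x^n.
y''(x) has coefficient (n+2)(n+1) a_{n+2} at x^n;
-x y'(x) has coefficient -n a_n at x^n (shift);
8 y(x) has coefficient 8 a_n at x^n.
Matching x^n: (n+2)(n+1) a_{n+2} + (-n + 8) a_n = 0.
Thus a_{n+2} = (n - 8) / ((n+1)(n+2)) * a_n.

Check with a_0 = 1, a_1 = 2 (apply the recurrence for n = 0, 1, 2, 3): a_0 = 1, a_1 = 2, a_2 = -4, a_3 = -7/3, a_4 = 2, a_5 = 7/12.

a_(n+2) = (n - 8) / ((n+1)(n+2)) * a_n; check: a_0 = 1, a_1 = 2, a_2 = -4, a_3 = -7/3, a_4 = 2, a_5 = 7/12


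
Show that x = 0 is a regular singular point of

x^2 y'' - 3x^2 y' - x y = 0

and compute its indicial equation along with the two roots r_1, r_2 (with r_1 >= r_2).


Divide by x^2 to reach normal form y'' + P_1(x) y' + P_2(x) y = 0 with P_1(x) = -3 and P_2(x) = -1/x.
x = 0 is a singular point because the y-coefficient -1/x has a pole at x = 0.
It is a regular singular point because x P_1(x) = p(x) = -3x and x^2 P_2(x) = q(x) = -x are polynomials, hence analytic at x = 0.
p(0) = 0,  q(0) = 0.
Indicial equation: r(r-1) + p(0) r + q(0) = 0, i.e. r^2 + (p(0) - 1) r + q(0) = 0, i.e. r^2 - 1 r = 0.
Discriminant: (-1)^2 - 4(0) = 1, so r = (1 ± 1)/2.
Solving: r_1 = 1, r_2 = 0.

indicial: r^2 - 1 r = 0; roots r_1 = 1, r_2 = 0


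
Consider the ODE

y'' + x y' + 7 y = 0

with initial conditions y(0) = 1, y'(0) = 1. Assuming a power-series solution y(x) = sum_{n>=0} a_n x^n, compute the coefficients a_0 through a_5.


Ansatz: y(x) = sum_{n>=0} a_n x^n, so y'(x) = sum_{n>=1} n a_n x^(n-1) and y''(x) = sum_{n>=2} n(n-1) a_n x^(n-2).
Substitute into P(x) y'' + Q(x) y' + R(x) y = 0 with P(x) = 1, Q(x) = x, R(x) = 7, and match powers of x.
Initial conditions: a_0 = 1, a_1 = 1.
Setting the coefficient of each power of x to zero and solving order by order (substituting the coefficients already found):
  x^0: 2 a_2 + 7 a_0 = 0  ->  2 a_2 = -7 a_0 = -7  ->  a_2 = -7/2
  x^1: 6 a_3 + 8 a_1 = 0  ->  6 a_3 = -8 a_1 = -8  ->  a_3 = -4/3
  x^2: 12 a_4 + 9 a_2 = 0  ->  12 a_4 = -9 a_2 = 63/2  ->  a_4 = 21/8
  x^3: 20 a_5 + 10 a_3 = 0  ->  20 a_5 = -10 a_3 = 40/3  ->  a_5 = 2/3
Truncated series: y(x) = 1 + x - (7/2) x^2 - (4/3) x^3 + (21/8) x^4 + (2/3) x^5 + O(x^6).

a_0 = 1; a_1 = 1; a_2 = -7/2; a_3 = -4/3; a_4 = 21/8; a_5 = 2/3


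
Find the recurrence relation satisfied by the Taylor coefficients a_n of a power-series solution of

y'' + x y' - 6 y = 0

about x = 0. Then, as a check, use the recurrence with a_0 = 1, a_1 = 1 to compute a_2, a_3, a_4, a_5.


Substitute y = sum_n a_n x^n.
y''(x) has coefficient (n+2)(n+1) a_{n+2} at x^n;
x y'(x) has coefficient n a_n at x^n (shift);
-6 y(x) has coefficient -6 a_n at x^n.
Matching x^n: (n+2)(n+1) a_{n+2} + (n - 6) a_n = 0.
Thus a_{n+2} = (-n + 6) / ((n+1)(n+2)) * a_n.

Check with a_0 = 1, a_1 = 1 (apply the recurrence for n = 0, 1, 2, 3): a_0 = 1, a_1 = 1, a_2 = 3, a_3 = 5/6, a_4 = 1, a_5 = 1/8.

a_(n+2) = (-n + 6) / ((n+1)(n+2)) * a_n; check: a_0 = 1, a_1 = 1, a_2 = 3, a_3 = 5/6, a_4 = 1, a_5 = 1/8


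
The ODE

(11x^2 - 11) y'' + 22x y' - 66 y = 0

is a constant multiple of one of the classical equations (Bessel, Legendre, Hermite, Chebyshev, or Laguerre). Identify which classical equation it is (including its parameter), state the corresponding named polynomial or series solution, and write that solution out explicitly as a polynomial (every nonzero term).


All three coefficients share the factor -11; dividing through by -11 gives  (1 - x^2) y'' - 2x y' + 6 y = 0.
This matches the Legendre equation (1 - x^2) y'' - 2x y' + n(n+1) y = 0 (note the -2x y' term) with n(n+1) = 6, so n = 2; the polynomial solution is P_2(x).
With y = sum_k a_k x^k, matching x^k gives (k+2)(k+1) a_{k+2} = [k(k+1) - n(n+1)] a_k = (k - 2)(k + 3) a_k. The right side vanishes at k = 2, so the series with the parity of 2 terminates at degree 2.
Standard normalization (P_n(1) = 1): leading coefficient (2n)!/(2^n (n!)^2) = 24/(4*4) = 3/2, so a_2 = 3/2. Work downward with a_k = (k+1)(k+2) a_{k+2} / ((k - 2)(k + 3)):
  a_0 = (1)(2)(3/2) / ((0 - 2)(0 + 3)) = 3/(-6) = -1/2
Hence P_2(x) = 3 x^2/2 - 1/2.

P_2(x); series = 3 x^2/2 - 1/2


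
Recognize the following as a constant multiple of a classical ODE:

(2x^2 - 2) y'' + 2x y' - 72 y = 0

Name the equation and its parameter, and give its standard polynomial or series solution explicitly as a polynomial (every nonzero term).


All three coefficients share the factor -2; dividing through by -2 gives  (1 - x^2) y'' - x y' + 36 y = 0.
This matches the Chebyshev equation (1 - x^2) y'' - x y' + n^2 y = 0 (note the -x y' term, not -2x y') with n^2 = 36, so n = 6; the polynomial solution is T_6(x).
With y = sum_k a_k x^k, matching x^k gives (k+2)(k+1) a_{k+2} = (k^2 - n^2) a_k = (k - 6)(k + 6) a_k. The right side vanishes at k = 6, so the series with the parity of 6 terminates at degree 6.
Standard normalization: leading coefficient of T_n is 2^(n-1), so a_6 = 2^5 = 32. Work downward with a_k = (k+1)(k+2) a_{k+2} / ((k - 6)(k + 6)):
  a_4 = (5)(6)(32) / ((4 - 6)(4 + 6)) = 960/(-20) = -48
  a_2 = (3)(4)(-48) / ((2 - 6)(2 + 6)) = -576/(-32) = 18
  a_0 = (1)(2)(18) / ((0 - 6)(0 + 6)) = 36/(-36) = -1
Hence T_6(x) = 32 x^6 - 48 x^4 + 18 x^2 - 1.

T_6(x); series = 32 x^6 - 48 x^4 + 18 x^2 - 1


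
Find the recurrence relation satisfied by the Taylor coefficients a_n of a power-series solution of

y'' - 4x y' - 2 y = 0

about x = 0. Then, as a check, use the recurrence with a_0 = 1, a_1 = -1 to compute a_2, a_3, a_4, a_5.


Substitute y = sum_n a_n x^n.
y''(x) has coefficient (n+2)(n+1) a_{n+2} at x^n;
-4 x y'(x) has coefficient -4 n a_n at x^n (shift);
-2 y(x) has coefficient -2 a_n at x^n.
Matching x^n: (n+2)(n+1) a_{n+2} + (-4n - 2) a_n = 0.
Thus a_{n+2} = (4n + 2) / ((n+1)(n+2)) * a_n.

Check with a_0 = 1, a_1 = -1 (apply the recurrence for n = 0, 1, 2, 3): a_0 = 1, a_1 = -1, a_2 = 1, a_3 = -1, a_4 = 5/6, a_5 = -7/10.

a_(n+2) = (4n + 2) / ((n+1)(n+2)) * a_n; check: a_0 = 1, a_1 = -1, a_2 = 1, a_3 = -1, a_4 = 5/6, a_5 = -7/10


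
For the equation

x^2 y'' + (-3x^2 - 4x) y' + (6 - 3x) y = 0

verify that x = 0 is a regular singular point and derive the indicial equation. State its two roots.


Divide by x^2 to reach normal form y'' + P_1(x) y' + P_2(x) y = 0 with P_1(x) = -3 - 4/x and P_2(x) = -3/x + 6/x^2.
x = 0 is a singular point because the y'-coefficient -3 - 4/x has a pole at x = 0 and the y-coefficient -3/x + 6/x^2 has a pole at x = 0.
It is a regular singular point because x P_1(x) = p(x) = -3x - 4 and x^2 P_2(x) = q(x) = 6 - 3x are polynomials, hence analytic at x = 0.
p(0) = -4,  q(0) = 6.
Indicial equation: r(r-1) + p(0) r + q(0) = 0, i.e. r^2 + (p(0) - 1) r + q(0) = 0, i.e. r^2 - 5 r + 6 = 0.
Discriminant: (-5)^2 - 4(6) = 1, so r = (5 ± 1)/2.
Solving: r_1 = 3, r_2 = 2.

indicial: r^2 - 5 r + 6 = 0; roots r_1 = 3, r_2 = 2


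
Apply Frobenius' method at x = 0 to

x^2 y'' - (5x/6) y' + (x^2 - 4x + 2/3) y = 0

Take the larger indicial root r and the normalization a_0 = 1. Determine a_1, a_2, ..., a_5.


Write in Frobenius form y'' + (p(x)/x) y' + (q(x)/x^2) y = 0:
  p(x) = -5/6,  q(x) = x^2 - 4x + 2/3.
Indicial equation: r(r-1) + (-5/6) r + (2/3) = 0 -> roots r_1 = 4/3, r_2 = 1/2.
Take r = r_1 = 4/3. Let y(x) = x^r sum_{n>=0} a_n x^n with a_0 = 1.
Substitute y = x^r sum a_n x^n and match x^{r+n}. The recurrence is
  D(n) a_n - 4 a_{n-1} + 1 a_{n-2} = 0,  where D(n) = (r+n)(r+n-1) + (-5/6)(r+n) + (2/3).
  a_n = [4 a_{n-1} - 1 a_{n-2}] / D(n).
Since the indicial polynomial factors as (r - r_1)(r - r_2), D(n) = (r_1 + n - r_1)(r_1 + n - r_2) = n(n + 5/6).
Evaluating step by step (a_0 = 1):
  n = 1: D(1) = 1(1 + 5/6) = 11/6; numerator = 4(1) = 4; a_1 = (4)/(11/6) = 24/11
  n = 2: D(2) = 2(2 + 5/6) = 17/3; numerator = 4(24/11) - 1(1) = 85/11; a_2 = (85/11)/(17/3) = 15/11
  n = 3: D(3) = 3(3 + 5/6) = 23/2; numerator = 4(15/11) - 1(24/11) = 36/11; a_3 = (36/11)/(23/2) = 72/253
  n = 4: D(4) = 4(4 + 5/6) = 58/3; numerator = 4(72/253) - 1(15/11) = -57/253; a_4 = (-57/253)/(58/3) = -171/14674
  n = 5: D(5) = 5(5 + 5/6) = 175/6; numerator = 4(-171/14674) - 1(72/253) = -2430/7337; a_5 = (-2430/7337)/(175/6) = -2916/256795

r = 4/3; a_0 = 1; a_1 = 24/11; a_2 = 15/11; a_3 = 72/253; a_4 = -171/14674; a_5 = -2916/256795


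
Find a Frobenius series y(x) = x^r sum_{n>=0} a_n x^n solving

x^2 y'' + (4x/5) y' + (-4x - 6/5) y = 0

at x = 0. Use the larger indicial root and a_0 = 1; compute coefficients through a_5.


Write in Frobenius form y'' + (p(x)/x) y' + (q(x)/x^2) y = 0:
  p(x) = 4/5,  q(x) = -4x - 6/5.
Indicial equation: r(r-1) + (4/5) r + (-6/5) = 0 -> roots r_1 = 6/5, r_2 = -1.
Take r = r_1 = 6/5. Let y(x) = x^r sum_{n>=0} a_n x^n with a_0 = 1.
Substitute y = x^r sum a_n x^n and match x^{r+n}. The recurrence is
  D(n) a_n - 4 a_{n-1} = 0,  where D(n) = (r+n)(r+n-1) + (4/5)(r+n) + (-6/5).
  a_n = 4 / D(n) * a_{n-1}.
Since the indicial polynomial factors as (r - r_1)(r - r_2), D(n) = (r_1 + n - r_1)(r_1 + n - r_2) = n(n + 11/5).
Evaluating step by step (a_0 = 1):
  n = 1: D(1) = 1(1 + 11/5) = 16/5; numerator = 4(1) = 4; a_1 = (4)/(16/5) = 5/4
  n = 2: D(2) = 2(2 + 11/5) = 42/5; numerator = 4(5/4) = 5; a_2 = (5)/(42/5) = 25/42
  n = 3: D(3) = 3(3 + 11/5) = 78/5; numerator = 4(25/42) = 50/21; a_3 = (50/21)/(78/5) = 125/819
  n = 4: D(4) = 4(4 + 11/5) = 124/5; numerator = 4(125/819) = 500/819; a_4 = (500/819)/(124/5) = 625/25389
  n = 5: D(5) = 5(5 + 11/5) = 36; numerator = 4(625/25389) = 2500/25389; a_5 = (2500/25389)/(36) = 625/228501

r = 6/5; a_0 = 1; a_1 = 5/4; a_2 = 25/42; a_3 = 125/819; a_4 = 625/25389; a_5 = 625/228501


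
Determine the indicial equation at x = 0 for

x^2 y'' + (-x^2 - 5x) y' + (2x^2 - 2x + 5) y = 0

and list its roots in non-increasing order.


Divide by x^2 to reach normal form y'' + P_1(x) y' + P_2(x) y = 0 with P_1(x) = -1 - 5/x and P_2(x) = 2 - 2/x + 5/x^2.
x = 0 is a singular point because the y'-coefficient -1 - 5/x has a pole at x = 0 and the y-coefficient 2 - 2/x + 5/x^2 has a pole at x = 0.
It is a regular singular point because x P_1(x) = p(x) = -x - 5 and x^2 P_2(x) = q(x) = 2x^2 - 2x + 5 are polynomials, hence analytic at x = 0.
p(0) = -5,  q(0) = 5.
Indicial equation: r(r-1) + p(0) r + q(0) = 0, i.e. r^2 + (p(0) - 1) r + q(0) = 0, i.e. r^2 - 6 r + 5 = 0.
Discriminant: (-6)^2 - 4(5) = 16, so r = (6 ± 4)/2.
Solving: r_1 = 5, r_2 = 1.

indicial: r^2 - 6 r + 5 = 0; roots r_1 = 5, r_2 = 1


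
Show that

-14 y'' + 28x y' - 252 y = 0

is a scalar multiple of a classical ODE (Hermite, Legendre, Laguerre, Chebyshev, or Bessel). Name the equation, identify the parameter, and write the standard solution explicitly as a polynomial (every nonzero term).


All three coefficients share the factor -14; dividing through by -14 gives  y'' - 2x y' + 18 y = 0.
This matches the Hermite equation y'' - 2x y' + 2n y = 0 with 2n = 18, so n = 9; the polynomial solution is H_9(x).
With y = sum_k a_k x^k, matching x^k gives (k+2)(k+1) a_{k+2} = 2(k - n) a_k = 2(k - 9) a_k. The right side vanishes at k = 9, so the series with the parity of 9 terminates at degree 9.
Standard normalization: leading coefficient of H_n is 2^n, so a_9 = 2^9 = 512. Work downward with a_k = (k+1)(k+2) a_{k+2} / (2(k - n)):
  a_7 = (8)(9)(512) / (2(7 - 9)) = 36864/(-4) = -9216
  a_5 = (6)(7)(-9216) / (2(5 - 9)) = -387072/(-8) = 48384
  a_3 = (4)(5)(48384) / (2(3 - 9)) = 967680/(-12) = -80640
  a_1 = (2)(3)(-80640) / (2(1 - 9)) = -483840/(-16) = 30240
Hence H_9(x) = 512 x^9 - 9216 x^7 + 48384 x^5 - 80640 x^3 + 30240 x.

H_9(x); series = 512 x^9 - 9216 x^7 + 48384 x^5 - 80640 x^3 + 30240 x


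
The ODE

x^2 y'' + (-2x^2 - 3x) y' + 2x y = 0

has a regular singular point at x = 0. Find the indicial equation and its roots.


Divide by x^2 to reach normal form y'' + P_1(x) y' + P_2(x) y = 0 with P_1(x) = -2 - 3/x and P_2(x) = 2/x.
x = 0 is a singular point because the y'-coefficient -2 - 3/x has a pole at x = 0 and the y-coefficient 2/x has a pole at x = 0.
It is a regular singular point because x P_1(x) = p(x) = -2x - 3 and x^2 P_2(x) = q(x) = 2x are polynomials, hence analytic at x = 0.
p(0) = -3,  q(0) = 0.
Indicial equation: r(r-1) + p(0) r + q(0) = 0, i.e. r^2 + (p(0) - 1) r + q(0) = 0, i.e. r^2 - 4 r = 0.
Discriminant: (-4)^2 - 4(0) = 16, so r = (4 ± 4)/2.
Solving: r_1 = 4, r_2 = 0.

indicial: r^2 - 4 r = 0; roots r_1 = 4, r_2 = 0
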